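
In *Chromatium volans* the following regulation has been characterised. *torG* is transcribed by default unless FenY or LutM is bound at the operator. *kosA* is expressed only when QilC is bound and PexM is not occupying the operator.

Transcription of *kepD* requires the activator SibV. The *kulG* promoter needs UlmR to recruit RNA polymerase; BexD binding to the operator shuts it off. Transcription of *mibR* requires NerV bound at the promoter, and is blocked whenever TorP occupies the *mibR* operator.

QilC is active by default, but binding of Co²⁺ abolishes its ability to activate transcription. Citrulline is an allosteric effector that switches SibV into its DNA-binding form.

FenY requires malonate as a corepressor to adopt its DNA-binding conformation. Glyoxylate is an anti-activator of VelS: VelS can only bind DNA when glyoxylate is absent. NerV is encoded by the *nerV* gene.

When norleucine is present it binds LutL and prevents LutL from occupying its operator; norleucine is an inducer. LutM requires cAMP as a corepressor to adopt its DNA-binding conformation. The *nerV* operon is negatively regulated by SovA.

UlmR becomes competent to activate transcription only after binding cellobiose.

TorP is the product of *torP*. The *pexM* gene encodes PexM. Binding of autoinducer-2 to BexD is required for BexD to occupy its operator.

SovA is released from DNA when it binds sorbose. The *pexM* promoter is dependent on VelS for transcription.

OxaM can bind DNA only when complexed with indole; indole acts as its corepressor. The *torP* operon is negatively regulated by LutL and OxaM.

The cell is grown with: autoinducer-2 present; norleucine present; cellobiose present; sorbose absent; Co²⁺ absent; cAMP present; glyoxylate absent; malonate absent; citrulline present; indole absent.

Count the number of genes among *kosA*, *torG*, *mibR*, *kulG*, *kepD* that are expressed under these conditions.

Glyoxylate is absent, so VelS is active.
No repressor is bound and VelS is active, so *pexM* is transcribed.
So PexM is produced and active.
Co²⁺ is absent, so QilC is active.
With repressor PexM bound, *kosA* is not transcribed.
→ *kosA* is OFF.
Malonate is absent, so FenY is inactive.
cAMP is present, so LutM is active.
With repressor LutM bound, *torG* is not transcribed.
→ *torG* is OFF.
Norleucine is present, so LutL is inactive.
Indole is absent, so OxaM is inactive.
With no repressor bound, *torP* is transcribed.
So TorP is produced and active.
Sorbose is absent, so SovA is active.
With repressor SovA bound, *nerV* is not transcribed.
So NerV is not produced.
With repressor TorP bound, *mibR* is not transcribed.
→ *mibR* is OFF.
Autoinducer-2 is present, so BexD is active.
Cellobiose is present, so UlmR is active.
With repressor BexD bound, *kulG* is not transcribed.
→ *kulG* is OFF.
Citrulline is present, so SibV is active.
No repressor is bound and SibV is active, so *kepD* is transcribed.
→ *kepD* is ON.
1 of the 5 genes is transcribed.

1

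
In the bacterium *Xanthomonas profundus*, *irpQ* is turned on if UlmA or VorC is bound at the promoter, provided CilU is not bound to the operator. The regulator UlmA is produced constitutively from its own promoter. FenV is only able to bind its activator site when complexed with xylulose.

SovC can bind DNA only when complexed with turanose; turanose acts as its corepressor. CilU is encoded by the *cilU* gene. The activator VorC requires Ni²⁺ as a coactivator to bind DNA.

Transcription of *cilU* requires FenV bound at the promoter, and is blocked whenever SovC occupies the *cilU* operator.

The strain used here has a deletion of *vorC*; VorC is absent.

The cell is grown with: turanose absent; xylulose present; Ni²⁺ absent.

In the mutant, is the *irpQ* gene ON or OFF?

UlmA is produced constitutively and is active.
VorC is non-functional in this strain, so it has no effect.
Turanose is absent, so SovC is inactive.
Xylulose is present, so FenV is active.
No repressor is bound and FenV is active, so *cilU* is transcribed.
So CilU is produced and active.
With repressor CilU bound, *irpQ* is not transcribed.

OFF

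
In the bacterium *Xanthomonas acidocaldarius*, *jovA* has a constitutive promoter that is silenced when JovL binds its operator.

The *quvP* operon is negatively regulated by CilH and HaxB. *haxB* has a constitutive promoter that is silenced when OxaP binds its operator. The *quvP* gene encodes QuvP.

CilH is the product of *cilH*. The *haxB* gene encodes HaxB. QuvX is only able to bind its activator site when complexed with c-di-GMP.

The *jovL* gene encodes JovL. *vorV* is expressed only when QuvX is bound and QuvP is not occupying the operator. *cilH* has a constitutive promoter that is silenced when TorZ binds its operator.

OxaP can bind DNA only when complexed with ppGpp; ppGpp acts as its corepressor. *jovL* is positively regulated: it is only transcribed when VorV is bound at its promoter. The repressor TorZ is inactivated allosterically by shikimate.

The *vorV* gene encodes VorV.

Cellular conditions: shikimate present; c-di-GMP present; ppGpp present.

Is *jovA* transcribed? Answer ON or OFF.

OFF

Shikimate is present, so TorZ is inactive.
With no repressor bound, *cilH* is transcribed.
So CilH is produced and active.
ppGpp is present, so OxaP is active.
With repressor OxaP bound, *haxB* is not transcribed.
So HaxB is not produced.
With repressor CilH bound, *quvP* is not transcribed.
So QuvP is not produced.
c-di-GMP is present, so QuvX is active.
No repressor is bound and QuvX is active, so *vorV* is transcribed.
So VorV is produced and active.
No repressor is bound and VorV is active, so *jovL* is transcribed.
So JovL is produced and active.
With repressor JovL bound, *jovA* is not transcribed.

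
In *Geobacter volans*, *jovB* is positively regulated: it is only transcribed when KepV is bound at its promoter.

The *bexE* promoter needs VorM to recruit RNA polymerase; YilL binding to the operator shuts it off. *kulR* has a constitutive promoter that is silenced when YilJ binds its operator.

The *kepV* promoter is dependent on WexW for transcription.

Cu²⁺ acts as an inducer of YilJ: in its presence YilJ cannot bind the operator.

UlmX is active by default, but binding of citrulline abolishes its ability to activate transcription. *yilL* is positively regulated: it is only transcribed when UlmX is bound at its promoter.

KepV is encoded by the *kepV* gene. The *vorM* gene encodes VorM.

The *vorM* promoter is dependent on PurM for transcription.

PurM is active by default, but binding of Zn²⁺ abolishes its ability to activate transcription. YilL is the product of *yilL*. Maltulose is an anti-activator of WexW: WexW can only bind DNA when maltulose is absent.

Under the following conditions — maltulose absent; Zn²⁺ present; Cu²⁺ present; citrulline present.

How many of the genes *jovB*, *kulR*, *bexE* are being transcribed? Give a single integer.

2

Maltulose is absent, so WexW is active.
No repressor is bound and WexW is active, so *kepV* is transcribed.
So KepV is produced and active.
No repressor is bound and KepV is active, so *jovB* is transcribed.
→ *jovB* is ON.
Cu²⁺ is present, so YilJ is inactive.
With no repressor bound, *kulR* is transcribed.
→ *kulR* is ON.
Citrulline is present, so UlmX is inactive.
Required activator UlmX is absent, so *yilL* is not transcribed.
So YilL is not produced.
Zn²⁺ is present, so PurM is inactive.
Required activator PurM is absent, so *vorM* is not transcribed.
So VorM is not produced.
Required activator VorM is absent, so *bexE* is not transcribed.
→ *bexE* is OFF.
2 of the 3 genes are transcribed.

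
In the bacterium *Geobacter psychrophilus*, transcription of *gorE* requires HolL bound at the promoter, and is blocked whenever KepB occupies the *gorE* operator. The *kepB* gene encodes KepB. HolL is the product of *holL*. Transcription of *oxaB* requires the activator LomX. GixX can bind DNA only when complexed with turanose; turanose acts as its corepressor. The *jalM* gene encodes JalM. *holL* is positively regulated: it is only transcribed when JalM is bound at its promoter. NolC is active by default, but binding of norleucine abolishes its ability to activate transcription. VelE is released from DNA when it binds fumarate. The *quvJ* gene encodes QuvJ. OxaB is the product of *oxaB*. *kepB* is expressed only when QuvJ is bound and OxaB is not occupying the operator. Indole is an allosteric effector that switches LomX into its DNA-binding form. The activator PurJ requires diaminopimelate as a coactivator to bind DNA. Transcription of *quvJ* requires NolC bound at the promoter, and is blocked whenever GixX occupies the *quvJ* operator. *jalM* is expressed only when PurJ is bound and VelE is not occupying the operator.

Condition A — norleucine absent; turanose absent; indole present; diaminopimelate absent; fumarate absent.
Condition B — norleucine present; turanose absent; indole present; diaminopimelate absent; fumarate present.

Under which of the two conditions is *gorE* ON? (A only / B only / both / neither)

Condition A:
Norleucine is absent, so NolC is active.
Turanose is absent, so GixX is inactive.
No repressor is bound and NolC is active, so *quvJ* is transcribed.
So QuvJ is produced and active.
Indole is present, so LomX is active.
No repressor is bound and LomX is active, so *oxaB* is transcribed.
So OxaB is produced and active.
With repressor OxaB bound, *kepB* is not transcribed.
So KepB is not produced.
Diaminopimelate is absent, so PurJ is inactive.
Fumarate is absent, so VelE is active.
With repressor VelE bound, *jalM* is not transcribed.
So JalM is not produced.
Required activator JalM is absent, so *holL* is not transcribed.
So HolL is not produced.
Required activator HolL is absent, so *gorE* is not transcribed.
→ *gorE* is OFF in A.
Condition B:
Norleucine is present, so NolC is inactive.
Turanose is absent, so GixX is inactive.
Required activator NolC is absent, so *quvJ* is not transcribed.
So QuvJ is not produced.
Indole is present, so LomX is active.
No repressor is bound and LomX is active, so *oxaB* is transcribed.
So OxaB is produced and active.
With repressor OxaB bound, *kepB* is not transcribed.
So KepB is not produced.
Diaminopimelate is absent, so PurJ is inactive.
Fumarate is present, so VelE is inactive.
Required activator PurJ is absent, so *jalM* is not transcribed.
So JalM is not produced.
Required activator JalM is absent, so *holL* is not transcribed.
So HolL is not produced.
Required activator HolL is absent, so *gorE* is not transcribed.
→ *gorE* is OFF in B.

neither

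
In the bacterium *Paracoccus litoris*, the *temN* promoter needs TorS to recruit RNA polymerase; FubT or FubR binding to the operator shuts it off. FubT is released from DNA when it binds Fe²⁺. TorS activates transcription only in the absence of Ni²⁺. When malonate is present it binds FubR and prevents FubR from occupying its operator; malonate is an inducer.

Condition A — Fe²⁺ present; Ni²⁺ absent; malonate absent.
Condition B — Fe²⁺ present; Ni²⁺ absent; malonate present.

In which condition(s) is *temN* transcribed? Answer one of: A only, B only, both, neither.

B only

Condition A:
Fe²⁺ is present, so FubT is inactive.
Ni²⁺ is absent, so TorS is active.
Malonate is absent, so FubR is active.
With repressor FubR bound, *temN* is not transcribed.
→ *temN* is OFF in A.
Condition B:
Fe²⁺ is present, so FubT is inactive.
Ni²⁺ is absent, so TorS is active.
Malonate is present, so FubR is inactive.
No repressor is bound and TorS is active, so *temN* is transcribed.
→ *temN* is ON in B.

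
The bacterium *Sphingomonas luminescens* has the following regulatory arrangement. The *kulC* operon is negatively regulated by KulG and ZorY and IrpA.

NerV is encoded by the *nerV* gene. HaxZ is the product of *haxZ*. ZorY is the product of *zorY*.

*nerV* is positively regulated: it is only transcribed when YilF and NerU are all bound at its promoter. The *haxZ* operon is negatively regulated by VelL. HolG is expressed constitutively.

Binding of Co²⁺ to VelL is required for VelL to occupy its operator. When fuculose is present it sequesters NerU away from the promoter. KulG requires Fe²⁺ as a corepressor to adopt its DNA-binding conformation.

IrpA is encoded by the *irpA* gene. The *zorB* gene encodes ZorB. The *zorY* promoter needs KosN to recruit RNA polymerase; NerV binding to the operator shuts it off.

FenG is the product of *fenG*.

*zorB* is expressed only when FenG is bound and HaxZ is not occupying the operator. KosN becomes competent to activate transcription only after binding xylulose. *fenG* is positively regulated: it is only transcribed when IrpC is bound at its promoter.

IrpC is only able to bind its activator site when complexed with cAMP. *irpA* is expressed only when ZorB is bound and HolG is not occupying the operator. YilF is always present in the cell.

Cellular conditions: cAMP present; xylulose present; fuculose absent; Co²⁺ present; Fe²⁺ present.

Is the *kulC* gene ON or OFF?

OFF

Fe²⁺ is present, so KulG is active.
YilF is produced constitutively and is active.
Fuculose is absent, so NerU is active.
No repressor is bound and YilF and NerU are active, so *nerV* is transcribed.
So NerV is produced and active.
Xylulose is present, so KosN is active.
With repressor NerV bound, *zorY* is not transcribed.
So ZorY is not produced.
HolG is produced constitutively and is active.
cAMP is present, so IrpC is active.
No repressor is bound and IrpC is active, so *fenG* is transcribed.
So FenG is produced and active.
Co²⁺ is present, so VelL is active.
With repressor VelL bound, *haxZ* is not transcribed.
So HaxZ is not produced.
No repressor is bound and FenG is active, so *zorB* is transcribed.
So ZorB is produced and active.
With repressor HolG bound, *irpA* is not transcribed.
So IrpA is not produced.
With repressor KulG bound, *kulC* is not transcribed.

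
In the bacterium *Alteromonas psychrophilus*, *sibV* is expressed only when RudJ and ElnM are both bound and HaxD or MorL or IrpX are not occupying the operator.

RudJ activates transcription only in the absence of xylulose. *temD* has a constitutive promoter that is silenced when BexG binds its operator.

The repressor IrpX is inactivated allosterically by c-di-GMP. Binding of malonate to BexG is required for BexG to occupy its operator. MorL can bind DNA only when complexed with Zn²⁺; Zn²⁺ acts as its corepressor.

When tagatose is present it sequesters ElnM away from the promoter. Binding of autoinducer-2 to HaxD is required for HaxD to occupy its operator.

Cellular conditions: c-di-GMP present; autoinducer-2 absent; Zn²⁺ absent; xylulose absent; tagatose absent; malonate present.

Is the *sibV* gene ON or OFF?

Xylulose is absent, so RudJ is active.
Autoinducer-2 is absent, so HaxD is inactive.
Zn²⁺ is absent, so MorL is inactive.
c-di-GMP is present, so IrpX is inactive.
Tagatose is absent, so ElnM is active.
No repressor is bound and RudJ and ElnM are active, so *sibV* is transcribed.

ON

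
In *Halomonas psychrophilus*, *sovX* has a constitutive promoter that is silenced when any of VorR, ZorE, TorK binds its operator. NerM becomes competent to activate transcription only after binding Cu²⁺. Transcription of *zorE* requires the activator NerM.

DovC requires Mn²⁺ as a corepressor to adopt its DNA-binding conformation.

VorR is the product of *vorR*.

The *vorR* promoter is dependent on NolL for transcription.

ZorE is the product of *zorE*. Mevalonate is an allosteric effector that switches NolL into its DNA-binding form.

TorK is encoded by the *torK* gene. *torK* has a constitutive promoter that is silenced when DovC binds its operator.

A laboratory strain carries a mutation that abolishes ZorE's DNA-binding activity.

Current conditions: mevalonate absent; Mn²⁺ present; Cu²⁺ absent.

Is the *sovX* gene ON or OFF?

Mevalonate is absent, so NolL is inactive.
Required activator NolL is absent, so *vorR* is not transcribed.
So VorR is not produced.
ZorE is non-functional in this strain, so it has no effect.
Mn²⁺ is present, so DovC is active.
With repressor DovC bound, *torK* is not transcribed.
So TorK is not produced.
With no repressor bound, *sovX* is transcribed.

ON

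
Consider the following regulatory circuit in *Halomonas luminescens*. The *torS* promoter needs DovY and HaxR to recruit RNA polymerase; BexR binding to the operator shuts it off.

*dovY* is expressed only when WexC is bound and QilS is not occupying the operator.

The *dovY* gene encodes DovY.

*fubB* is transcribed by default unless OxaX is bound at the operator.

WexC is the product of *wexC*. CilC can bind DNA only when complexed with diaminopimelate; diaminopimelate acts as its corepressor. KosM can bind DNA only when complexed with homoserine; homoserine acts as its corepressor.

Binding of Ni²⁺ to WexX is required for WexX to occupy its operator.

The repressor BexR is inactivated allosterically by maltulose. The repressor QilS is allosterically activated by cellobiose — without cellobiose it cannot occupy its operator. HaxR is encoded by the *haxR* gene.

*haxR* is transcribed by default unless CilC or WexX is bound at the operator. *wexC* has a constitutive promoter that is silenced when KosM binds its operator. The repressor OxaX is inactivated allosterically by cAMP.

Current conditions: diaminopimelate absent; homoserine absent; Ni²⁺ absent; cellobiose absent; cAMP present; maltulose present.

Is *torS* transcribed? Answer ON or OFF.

ON

Cellobiose is absent, so QilS is inactive.
Homoserine is absent, so KosM is inactive.
With no repressor bound, *wexC* is transcribed.
So WexC is produced and active.
No repressor is bound and WexC is active, so *dovY* is transcribed.
So DovY is produced and active.
Maltulose is present, so BexR is inactive.
Diaminopimelate is absent, so CilC is inactive.
Ni²⁺ is absent, so WexX is inactive.
With no repressor bound, *haxR* is transcribed.
So HaxR is produced and active.
No repressor is bound and DovY and HaxR are active, so *torS* is transcribed.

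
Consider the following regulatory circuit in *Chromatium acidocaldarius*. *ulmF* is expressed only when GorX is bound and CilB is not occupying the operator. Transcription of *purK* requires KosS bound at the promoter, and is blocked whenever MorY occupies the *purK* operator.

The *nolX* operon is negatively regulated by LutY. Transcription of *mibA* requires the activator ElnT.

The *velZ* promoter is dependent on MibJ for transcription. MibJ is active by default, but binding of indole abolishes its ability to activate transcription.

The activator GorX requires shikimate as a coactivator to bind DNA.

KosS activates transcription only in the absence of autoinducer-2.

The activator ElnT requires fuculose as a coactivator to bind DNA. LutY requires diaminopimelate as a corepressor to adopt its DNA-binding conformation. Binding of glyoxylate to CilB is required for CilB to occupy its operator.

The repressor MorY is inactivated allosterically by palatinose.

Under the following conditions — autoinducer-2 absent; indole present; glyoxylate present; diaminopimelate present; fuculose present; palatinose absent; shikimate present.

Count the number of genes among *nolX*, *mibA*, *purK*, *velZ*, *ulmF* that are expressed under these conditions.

1

Diaminopimelate is present, so LutY is active.
With repressor LutY bound, *nolX* is not transcribed.
→ *nolX* is OFF.
Fuculose is present, so ElnT is active.
No repressor is bound and ElnT is active, so *mibA* is transcribed.
→ *mibA* is ON.
Autoinducer-2 is absent, so KosS is active.
Palatinose is absent, so MorY is active.
With repressor MorY bound, *purK* is not transcribed.
→ *purK* is OFF.
Indole is present, so MibJ is inactive.
Required activator MibJ is absent, so *velZ* is not transcribed.
→ *velZ* is OFF.
Shikimate is present, so GorX is active.
Glyoxylate is present, so CilB is active.
With repressor CilB bound, *ulmF* is not transcribed.
→ *ulmF* is OFF.
1 of the 5 genes is transcribed.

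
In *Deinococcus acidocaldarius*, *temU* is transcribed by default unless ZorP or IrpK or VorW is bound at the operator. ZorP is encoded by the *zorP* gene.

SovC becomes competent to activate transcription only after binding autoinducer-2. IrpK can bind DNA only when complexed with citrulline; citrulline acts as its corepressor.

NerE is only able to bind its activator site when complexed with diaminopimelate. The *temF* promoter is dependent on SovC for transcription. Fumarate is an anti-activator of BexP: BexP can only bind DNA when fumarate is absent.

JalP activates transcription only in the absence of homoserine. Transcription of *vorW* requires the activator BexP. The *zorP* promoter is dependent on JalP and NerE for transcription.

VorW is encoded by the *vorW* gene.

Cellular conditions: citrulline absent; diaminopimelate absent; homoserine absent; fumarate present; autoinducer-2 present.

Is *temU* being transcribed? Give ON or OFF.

Homoserine is absent, so JalP is active.
Diaminopimelate is absent, so NerE is inactive.
Required activator NerE is absent, so *zorP* is not transcribed.
So ZorP is not produced.
Citrulline is absent, so IrpK is inactive.
Fumarate is present, so BexP is inactive.
Required activator BexP is absent, so *vorW* is not transcribed.
So VorW is not produced.
With no repressor bound, *temU* is transcribed.

ON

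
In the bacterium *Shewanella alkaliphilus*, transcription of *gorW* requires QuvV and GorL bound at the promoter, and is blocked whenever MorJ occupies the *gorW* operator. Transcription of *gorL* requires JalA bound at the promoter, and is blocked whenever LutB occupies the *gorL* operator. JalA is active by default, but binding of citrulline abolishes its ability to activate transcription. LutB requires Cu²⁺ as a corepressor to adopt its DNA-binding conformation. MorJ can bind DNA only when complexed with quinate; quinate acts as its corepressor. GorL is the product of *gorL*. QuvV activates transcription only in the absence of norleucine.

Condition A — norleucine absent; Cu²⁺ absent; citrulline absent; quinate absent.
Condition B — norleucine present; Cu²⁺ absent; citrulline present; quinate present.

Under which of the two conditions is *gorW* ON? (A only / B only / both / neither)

Condition A:
Norleucine is absent, so QuvV is active.
Cu²⁺ is absent, so LutB is inactive.
Citrulline is absent, so JalA is active.
No repressor is bound and JalA is active, so *gorL* is transcribed.
So GorL is produced and active.
Quinate is absent, so MorJ is inactive.
No repressor is bound and QuvV and GorL are active, so *gorW* is transcribed.
→ *gorW* is ON in A.
Condition B:
Norleucine is present, so QuvV is inactive.
Cu²⁺ is absent, so LutB is inactive.
Citrulline is present, so JalA is inactive.
Required activator JalA is absent, so *gorL* is not transcribed.
So GorL is not produced.
Quinate is present, so MorJ is active.
With repressor MorJ bound, *gorW* is not transcribed.
→ *gorW* is OFF in B.

A only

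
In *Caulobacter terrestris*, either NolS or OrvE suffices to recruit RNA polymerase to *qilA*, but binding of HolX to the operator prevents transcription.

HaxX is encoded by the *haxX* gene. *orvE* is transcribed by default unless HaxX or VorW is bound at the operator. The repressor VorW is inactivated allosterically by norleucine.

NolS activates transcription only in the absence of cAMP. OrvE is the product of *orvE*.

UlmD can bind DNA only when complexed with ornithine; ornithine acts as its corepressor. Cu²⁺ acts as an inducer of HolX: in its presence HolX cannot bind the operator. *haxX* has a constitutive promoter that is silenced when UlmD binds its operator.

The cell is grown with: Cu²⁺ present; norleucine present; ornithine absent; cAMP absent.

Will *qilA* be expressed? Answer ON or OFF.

ON

cAMP is absent, so NolS is active.
Ornithine is absent, so UlmD is inactive.
With no repressor bound, *haxX* is transcribed.
So HaxX is produced and active.
Norleucine is present, so VorW is inactive.
With repressor HaxX bound, *orvE* is not transcribed.
So OrvE is not produced.
Cu²⁺ is present, so HolX is inactive.
Activator NolS is present, so *qilA* is transcribed.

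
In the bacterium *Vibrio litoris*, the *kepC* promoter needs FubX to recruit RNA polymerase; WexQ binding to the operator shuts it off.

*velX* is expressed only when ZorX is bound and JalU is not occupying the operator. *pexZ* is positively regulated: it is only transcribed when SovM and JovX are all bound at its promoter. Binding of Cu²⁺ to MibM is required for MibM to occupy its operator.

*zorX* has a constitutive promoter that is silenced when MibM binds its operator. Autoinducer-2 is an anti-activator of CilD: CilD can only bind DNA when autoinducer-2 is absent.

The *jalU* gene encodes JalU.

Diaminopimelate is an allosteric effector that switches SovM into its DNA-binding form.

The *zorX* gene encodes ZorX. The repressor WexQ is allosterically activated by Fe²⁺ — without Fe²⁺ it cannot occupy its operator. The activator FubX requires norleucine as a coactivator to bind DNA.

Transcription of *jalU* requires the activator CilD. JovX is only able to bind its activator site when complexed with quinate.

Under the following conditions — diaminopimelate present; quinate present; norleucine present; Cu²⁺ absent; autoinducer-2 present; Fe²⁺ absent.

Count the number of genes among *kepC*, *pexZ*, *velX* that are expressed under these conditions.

3

Norleucine is present, so FubX is active.
Fe²⁺ is absent, so WexQ is inactive.
No repressor is bound and FubX is active, so *kepC* is transcribed.
→ *kepC* is ON.
Diaminopimelate is present, so SovM is active.
Quinate is present, so JovX is active.
No repressor is bound and SovM and JovX are active, so *pexZ* is transcribed.
→ *pexZ* is ON.
Autoinducer-2 is present, so CilD is inactive.
Required activator CilD is absent, so *jalU* is not transcribed.
So JalU is not produced.
Cu²⁺ is absent, so MibM is inactive.
With no repressor bound, *zorX* is transcribed.
So ZorX is produced and active.
No repressor is bound and ZorX is active, so *velX* is transcribed.
→ *velX* is ON.
3 of the 3 genes are transcribed.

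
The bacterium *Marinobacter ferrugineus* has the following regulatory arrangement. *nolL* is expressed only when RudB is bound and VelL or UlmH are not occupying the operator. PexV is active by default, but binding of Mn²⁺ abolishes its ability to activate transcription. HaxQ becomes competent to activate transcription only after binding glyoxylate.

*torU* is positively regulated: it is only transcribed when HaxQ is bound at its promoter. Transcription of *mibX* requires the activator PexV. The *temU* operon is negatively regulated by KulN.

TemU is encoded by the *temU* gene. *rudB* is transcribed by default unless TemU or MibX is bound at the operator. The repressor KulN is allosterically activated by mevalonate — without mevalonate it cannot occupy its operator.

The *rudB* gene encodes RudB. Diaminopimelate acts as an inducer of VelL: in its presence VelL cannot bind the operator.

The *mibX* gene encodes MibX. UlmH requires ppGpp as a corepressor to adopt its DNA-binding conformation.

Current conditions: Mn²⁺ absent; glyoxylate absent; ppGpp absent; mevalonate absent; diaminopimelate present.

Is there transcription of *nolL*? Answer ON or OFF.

Mevalonate is absent, so KulN is inactive.
With no repressor bound, *temU* is transcribed.
So TemU is produced and active.
Mn²⁺ is absent, so PexV is active.
No repressor is bound and PexV is active, so *mibX* is transcribed.
So MibX is produced and active.
With repressor TemU bound, *rudB* is not transcribed.
So RudB is not produced.
Diaminopimelate is present, so VelL is inactive.
ppGpp is absent, so UlmH is inactive.
Required activator RudB is absent, so *nolL* is not transcribed.

OFF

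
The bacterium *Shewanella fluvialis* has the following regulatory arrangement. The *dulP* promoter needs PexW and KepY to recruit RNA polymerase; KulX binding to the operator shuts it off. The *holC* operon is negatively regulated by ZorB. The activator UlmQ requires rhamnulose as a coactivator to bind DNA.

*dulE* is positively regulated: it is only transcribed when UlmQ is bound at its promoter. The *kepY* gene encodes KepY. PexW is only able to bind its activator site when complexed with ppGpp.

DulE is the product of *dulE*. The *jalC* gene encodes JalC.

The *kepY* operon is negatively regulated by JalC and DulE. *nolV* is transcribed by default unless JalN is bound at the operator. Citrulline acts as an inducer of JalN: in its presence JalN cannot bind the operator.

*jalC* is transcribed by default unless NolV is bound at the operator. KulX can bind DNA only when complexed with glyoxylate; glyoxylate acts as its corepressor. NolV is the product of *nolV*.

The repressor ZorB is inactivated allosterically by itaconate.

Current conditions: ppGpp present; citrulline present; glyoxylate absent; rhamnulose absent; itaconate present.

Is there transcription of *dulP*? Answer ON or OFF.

ON

ppGpp is present, so PexW is active.
Citrulline is present, so JalN is inactive.
With no repressor bound, *nolV* is transcribed.
So NolV is produced and active.
With repressor NolV bound, *jalC* is not transcribed.
So JalC is not produced.
Rhamnulose is absent, so UlmQ is inactive.
Required activator UlmQ is absent, so *dulE* is not transcribed.
So DulE is not produced.
With no repressor bound, *kepY* is transcribed.
So KepY is produced and active.
Glyoxylate is absent, so KulX is inactive.
No repressor is bound and PexW and KepY are active, so *dulP* is transcribed.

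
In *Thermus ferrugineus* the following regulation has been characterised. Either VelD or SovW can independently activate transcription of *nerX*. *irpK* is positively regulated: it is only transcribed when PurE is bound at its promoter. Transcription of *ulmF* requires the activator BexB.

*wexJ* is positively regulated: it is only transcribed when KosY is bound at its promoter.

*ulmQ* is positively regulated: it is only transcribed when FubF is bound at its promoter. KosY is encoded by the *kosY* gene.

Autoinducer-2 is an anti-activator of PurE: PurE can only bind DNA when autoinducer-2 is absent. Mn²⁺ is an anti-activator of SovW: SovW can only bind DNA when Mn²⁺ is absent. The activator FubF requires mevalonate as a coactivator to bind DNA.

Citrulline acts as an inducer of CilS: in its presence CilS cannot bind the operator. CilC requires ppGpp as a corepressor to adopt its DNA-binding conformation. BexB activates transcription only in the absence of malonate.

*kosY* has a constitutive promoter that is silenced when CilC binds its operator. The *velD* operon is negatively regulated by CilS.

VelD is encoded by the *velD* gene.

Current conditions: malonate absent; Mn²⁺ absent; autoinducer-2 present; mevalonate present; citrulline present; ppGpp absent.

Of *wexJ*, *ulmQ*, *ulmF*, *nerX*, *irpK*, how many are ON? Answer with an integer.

4

ppGpp is absent, so CilC is inactive.
With no repressor bound, *kosY* is transcribed.
So KosY is produced and active.
No repressor is bound and KosY is active, so *wexJ* is transcribed.
→ *wexJ* is ON.
Mevalonate is present, so FubF is active.
No repressor is bound and FubF is active, so *ulmQ* is transcribed.
→ *ulmQ* is ON.
Malonate is absent, so BexB is active.
No repressor is bound and BexB is active, so *ulmF* is transcribed.
→ *ulmF* is ON.
Citrulline is present, so CilS is inactive.
With no repressor bound, *velD* is transcribed.
So VelD is produced and active.
Mn²⁺ is absent, so SovW is active.
Activator VelD is present, so *nerX* is transcribed.
→ *nerX* is ON.
Autoinducer-2 is present, so PurE is inactive.
Required activator PurE is absent, so *irpK* is not transcribed.
→ *irpK* is OFF.
4 of the 5 genes are transcribed.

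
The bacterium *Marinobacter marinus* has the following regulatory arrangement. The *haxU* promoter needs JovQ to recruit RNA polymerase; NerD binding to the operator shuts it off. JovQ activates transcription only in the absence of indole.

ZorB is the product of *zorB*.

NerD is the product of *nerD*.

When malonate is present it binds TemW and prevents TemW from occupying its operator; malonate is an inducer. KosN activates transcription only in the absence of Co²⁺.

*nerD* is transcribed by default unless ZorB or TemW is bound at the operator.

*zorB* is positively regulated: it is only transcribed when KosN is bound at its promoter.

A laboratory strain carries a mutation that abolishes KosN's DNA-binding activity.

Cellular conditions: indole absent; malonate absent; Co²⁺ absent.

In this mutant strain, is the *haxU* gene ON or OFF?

ON

Indole is absent, so JovQ is active.
KosN is non-functional in this strain, so it has no effect.
Required activator KosN is absent, so *zorB* is not transcribed.
So ZorB is not produced.
Malonate is absent, so TemW is active.
With repressor TemW bound, *nerD* is not transcribed.
So NerD is not produced.
No repressor is bound and JovQ is active, so *haxU* is transcribed.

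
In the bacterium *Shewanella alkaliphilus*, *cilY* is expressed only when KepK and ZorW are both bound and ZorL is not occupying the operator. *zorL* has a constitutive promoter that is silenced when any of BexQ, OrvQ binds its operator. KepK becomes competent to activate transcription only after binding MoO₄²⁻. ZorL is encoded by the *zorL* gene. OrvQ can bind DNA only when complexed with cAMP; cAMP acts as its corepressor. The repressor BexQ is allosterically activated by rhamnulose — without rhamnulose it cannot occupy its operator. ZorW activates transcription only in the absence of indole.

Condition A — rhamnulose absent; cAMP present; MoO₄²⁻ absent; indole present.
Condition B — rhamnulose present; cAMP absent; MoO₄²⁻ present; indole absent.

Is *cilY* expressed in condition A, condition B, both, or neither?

Condition A:
Rhamnulose is absent, so BexQ is inactive.
cAMP is present, so OrvQ is active.
With repressor OrvQ bound, *zorL* is not transcribed.
So ZorL is not produced.
MoO₄²⁻ is absent, so KepK is inactive.
Indole is present, so ZorW is inactive.
Required activator KepK is absent, so *cilY* is not transcribed.
→ *cilY* is OFF in A.
Condition B:
Rhamnulose is present, so BexQ is active.
cAMP is absent, so OrvQ is inactive.
With repressor BexQ bound, *zorL* is not transcribed.
So ZorL is not produced.
MoO₄²⁻ is present, so KepK is active.
Indole is absent, so ZorW is active.
No repressor is bound and KepK and ZorW are active, so *cilY* is transcribed.
→ *cilY* is ON in B.

B only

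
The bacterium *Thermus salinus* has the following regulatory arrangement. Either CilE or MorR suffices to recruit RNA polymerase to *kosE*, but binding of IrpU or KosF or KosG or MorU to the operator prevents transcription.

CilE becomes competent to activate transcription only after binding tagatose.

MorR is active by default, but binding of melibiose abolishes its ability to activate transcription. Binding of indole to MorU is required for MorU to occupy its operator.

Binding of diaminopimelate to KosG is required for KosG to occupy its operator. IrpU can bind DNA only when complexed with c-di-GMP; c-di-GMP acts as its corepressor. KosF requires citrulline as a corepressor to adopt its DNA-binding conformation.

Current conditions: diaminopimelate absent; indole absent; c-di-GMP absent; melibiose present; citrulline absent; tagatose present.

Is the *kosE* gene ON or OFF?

ON

Tagatose is present, so CilE is active.
c-di-GMP is absent, so IrpU is inactive.
Citrulline is absent, so KosF is inactive.
Melibiose is present, so MorR is inactive.
Diaminopimelate is absent, so KosG is inactive.
Indole is absent, so MorU is inactive.
Activator CilE is present, so *kosE* is transcribed.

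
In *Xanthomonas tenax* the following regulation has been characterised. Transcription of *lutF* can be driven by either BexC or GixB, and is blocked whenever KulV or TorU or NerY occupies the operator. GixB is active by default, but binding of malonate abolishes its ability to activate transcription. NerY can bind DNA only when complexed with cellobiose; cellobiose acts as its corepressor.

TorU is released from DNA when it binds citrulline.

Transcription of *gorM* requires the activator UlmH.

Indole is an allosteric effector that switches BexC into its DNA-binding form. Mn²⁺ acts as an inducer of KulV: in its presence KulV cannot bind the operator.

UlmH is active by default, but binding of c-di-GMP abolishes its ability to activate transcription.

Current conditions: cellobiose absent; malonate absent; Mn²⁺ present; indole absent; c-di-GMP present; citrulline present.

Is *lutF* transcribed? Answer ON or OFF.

ON

Mn²⁺ is present, so KulV is inactive.
Citrulline is present, so TorU is inactive.
Indole is absent, so BexC is inactive.
Malonate is absent, so GixB is active.
Cellobiose is absent, so NerY is inactive.
Activator GixB is present, so *lutF* is transcribed.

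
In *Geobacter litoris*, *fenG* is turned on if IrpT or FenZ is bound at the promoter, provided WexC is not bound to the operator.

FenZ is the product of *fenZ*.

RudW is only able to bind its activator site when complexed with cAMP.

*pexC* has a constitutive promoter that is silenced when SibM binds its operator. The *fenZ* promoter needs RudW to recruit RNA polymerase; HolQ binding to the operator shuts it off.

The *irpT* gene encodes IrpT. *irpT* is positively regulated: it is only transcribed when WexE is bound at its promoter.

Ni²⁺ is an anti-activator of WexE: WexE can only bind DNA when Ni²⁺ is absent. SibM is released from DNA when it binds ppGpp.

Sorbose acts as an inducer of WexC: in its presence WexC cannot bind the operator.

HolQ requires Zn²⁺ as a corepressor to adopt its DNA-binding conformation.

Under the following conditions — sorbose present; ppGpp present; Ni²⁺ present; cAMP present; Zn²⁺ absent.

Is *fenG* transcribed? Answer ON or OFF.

ON

Ni²⁺ is present, so WexE is inactive.
Required activator WexE is absent, so *irpT* is not transcribed.
So IrpT is not produced.
Sorbose is present, so WexC is inactive.
Zn²⁺ is absent, so HolQ is inactive.
cAMP is present, so RudW is active.
No repressor is bound and RudW is active, so *fenZ* is transcribed.
So FenZ is produced and active.
Activator FenZ is present, so *fenG* is transcribed.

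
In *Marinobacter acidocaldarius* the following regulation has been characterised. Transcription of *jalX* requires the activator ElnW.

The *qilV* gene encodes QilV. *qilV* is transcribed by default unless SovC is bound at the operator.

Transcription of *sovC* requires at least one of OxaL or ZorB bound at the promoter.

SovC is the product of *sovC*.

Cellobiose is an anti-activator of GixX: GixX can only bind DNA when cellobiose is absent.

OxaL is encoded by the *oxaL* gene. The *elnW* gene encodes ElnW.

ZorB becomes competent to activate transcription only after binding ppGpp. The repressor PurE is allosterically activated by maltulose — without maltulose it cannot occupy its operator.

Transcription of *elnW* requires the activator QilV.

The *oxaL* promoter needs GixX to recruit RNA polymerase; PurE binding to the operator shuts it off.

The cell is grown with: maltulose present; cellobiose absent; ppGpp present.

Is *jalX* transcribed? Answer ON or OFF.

Cellobiose is absent, so GixX is active.
Maltulose is present, so PurE is active.
With repressor PurE bound, *oxaL* is not transcribed.
So OxaL is not produced.
ppGpp is present, so ZorB is active.
Activator ZorB is present, so *sovC* is transcribed.
So SovC is produced and active.
With repressor SovC bound, *qilV* is not transcribed.
So QilV is not produced.
Required activator QilV is absent, so *elnW* is not transcribed.
So ElnW is not produced.
Required activator ElnW is absent, so *jalX* is not transcribed.

OFF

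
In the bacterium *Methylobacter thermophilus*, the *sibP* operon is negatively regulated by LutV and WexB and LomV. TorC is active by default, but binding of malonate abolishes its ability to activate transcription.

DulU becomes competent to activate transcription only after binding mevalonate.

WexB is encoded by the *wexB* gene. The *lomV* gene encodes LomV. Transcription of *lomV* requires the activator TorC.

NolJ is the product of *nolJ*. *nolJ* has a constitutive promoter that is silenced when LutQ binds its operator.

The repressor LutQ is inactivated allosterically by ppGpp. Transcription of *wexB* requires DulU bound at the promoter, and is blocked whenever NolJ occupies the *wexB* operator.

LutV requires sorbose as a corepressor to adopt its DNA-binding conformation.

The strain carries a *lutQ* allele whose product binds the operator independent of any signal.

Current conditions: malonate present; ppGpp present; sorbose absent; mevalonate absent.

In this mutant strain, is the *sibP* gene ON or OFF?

ON

Sorbose is absent, so LutV is inactive.
LutQ is constitutively active in this strain.
With repressor LutQ bound, *nolJ* is not transcribed.
So NolJ is not produced.
Mevalonate is absent, so DulU is inactive.
Required activator DulU is absent, so *wexB* is not transcribed.
So WexB is not produced.
Malonate is present, so TorC is inactive.
Required activator TorC is absent, so *lomV* is not transcribed.
So LomV is not produced.
With no repressor bound, *sibP* is transcribed.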